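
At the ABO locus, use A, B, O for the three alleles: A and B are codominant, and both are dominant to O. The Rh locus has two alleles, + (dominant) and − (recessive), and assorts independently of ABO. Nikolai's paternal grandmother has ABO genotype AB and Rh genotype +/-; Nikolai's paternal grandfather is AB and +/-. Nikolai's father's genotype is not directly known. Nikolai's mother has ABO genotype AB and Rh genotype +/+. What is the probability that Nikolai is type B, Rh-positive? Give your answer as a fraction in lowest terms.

1/4

Nikolai's father's ABO genotype from AB × AB: 1/4 AA, 1/2 AB, 1/4 BB.
Crossing each possibility with the mother AB and summing P(type B): 1/4·0 + 1/2·1/4 + 1/4·1/2 = 1/4.
Similarly for Rh via the father's Rh distribution: P(Rh+) = 1.
Independent loci: 1/4 × 1 = 1/4.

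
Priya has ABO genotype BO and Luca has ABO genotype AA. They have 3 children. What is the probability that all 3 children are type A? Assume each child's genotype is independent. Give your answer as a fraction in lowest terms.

ABO cross BO × AA → 1/2 A, 1/2 AB.
So P(type A) = 1/2 per child.
All 3 independent: (1/2)^3 = 1/8.

1/8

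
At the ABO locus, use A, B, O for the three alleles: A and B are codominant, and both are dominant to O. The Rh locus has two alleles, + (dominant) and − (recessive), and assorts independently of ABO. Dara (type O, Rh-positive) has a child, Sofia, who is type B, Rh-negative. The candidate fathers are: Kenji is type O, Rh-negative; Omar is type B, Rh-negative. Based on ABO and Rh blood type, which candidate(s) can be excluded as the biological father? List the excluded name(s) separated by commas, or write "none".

A candidate is excluded only if no genotype consistent with his phenotype could produce a type B, Rh-negative child with a type O, Rh-positive mother.
Kenji (type O, Rh-): no genotype consistent with that phenotype can produce a type-B Rh- child with a type-O mother.

Kenji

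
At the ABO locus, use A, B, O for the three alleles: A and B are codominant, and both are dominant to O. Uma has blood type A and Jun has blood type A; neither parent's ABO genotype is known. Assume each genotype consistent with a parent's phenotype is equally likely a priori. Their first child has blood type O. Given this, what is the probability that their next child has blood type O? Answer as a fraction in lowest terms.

Possible genotypes: Uma ∈ {AA, AO}; Jun ∈ {AA, AO}.
Weight each parental genotype pair by prior × P(type-O child):
  AO × AO: posterior weight 1; P(next child type O) = 1/4.
Weighted sum = 1/4.

1/4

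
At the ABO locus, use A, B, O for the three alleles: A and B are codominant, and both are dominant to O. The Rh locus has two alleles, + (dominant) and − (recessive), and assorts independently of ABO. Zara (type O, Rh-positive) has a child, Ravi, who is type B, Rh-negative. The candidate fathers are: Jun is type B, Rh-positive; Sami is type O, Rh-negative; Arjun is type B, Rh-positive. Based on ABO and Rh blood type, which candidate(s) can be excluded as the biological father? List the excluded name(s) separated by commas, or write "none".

Sami

A candidate is excluded only if no genotype consistent with his phenotype could produce a type B, Rh-negative child with a type O, Rh-positive mother.
Sami (type O, Rh-): no genotype consistent with that phenotype can produce a type-B Rh- child with a type-O mother.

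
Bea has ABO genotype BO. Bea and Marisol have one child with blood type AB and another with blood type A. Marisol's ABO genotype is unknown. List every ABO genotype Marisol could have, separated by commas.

For each candidate genotype of Marisol, check whether crossing it with BO can produce every observed child phenotype.
  AA → possible child types {A, AB} ✓
  AB → possible child types {A, B, AB} ✓
  AO → possible child types {O, A, B, AB} ✓
  BB → possible child types {B} ✗
  BO → possible child types {O, B} ✗
  OO → possible child types {O, B} ✗

AA, AB, AO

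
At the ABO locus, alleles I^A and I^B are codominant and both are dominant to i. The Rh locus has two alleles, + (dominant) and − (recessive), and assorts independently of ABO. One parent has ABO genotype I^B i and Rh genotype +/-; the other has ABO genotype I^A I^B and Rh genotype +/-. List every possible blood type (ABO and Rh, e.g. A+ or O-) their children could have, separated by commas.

Gametes from I^B i × I^A I^B give offspring ABO genotypes I^A I^B, I^A i, I^B I^B, I^B i, i.e. phenotypes A, B, AB.
Rh cross +/- × +/- → phenotypes Rh+, Rh-.
Combining independently: A+, A-, B+, B-, AB+, AB-.

A+, A-, B+, B-, AB+, AB-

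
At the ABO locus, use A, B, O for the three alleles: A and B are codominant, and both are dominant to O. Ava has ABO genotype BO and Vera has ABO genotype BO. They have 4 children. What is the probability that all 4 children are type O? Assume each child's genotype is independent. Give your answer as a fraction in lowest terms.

ABO cross BO × BO → 1/4 O, 3/4 B.
So P(type O) = 1/4 per child.
All 4 independent: (1/4)^4 = 1/256.

1/256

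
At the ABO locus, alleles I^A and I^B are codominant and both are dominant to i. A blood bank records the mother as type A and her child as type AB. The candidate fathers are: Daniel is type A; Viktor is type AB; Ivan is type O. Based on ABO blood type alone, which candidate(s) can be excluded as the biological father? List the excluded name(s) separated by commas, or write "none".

Daniel, Ivan

A candidate is excluded only if no genotype consistent with his phenotype could produce a type AB child with a type A mother.
Daniel (type A): no genotype consistent with that phenotype can produce a type-AB child with a type-A mother.
Ivan (type O): no genotype consistent with that phenotype can produce a type-AB child with a type-A mother.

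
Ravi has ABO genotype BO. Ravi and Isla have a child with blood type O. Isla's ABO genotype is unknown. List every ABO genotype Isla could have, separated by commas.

AO, BO, OO

For each candidate genotype of Isla, check whether crossing it with BO can produce every observed child phenotype.
  AA → possible child types {A, AB} ✗
  AB → possible child types {A, B, AB} ✗
  AO → possible child types {O, A, B, AB} ✓
  BB → possible child types {B} ✗
  BO → possible child types {O, B} ✓
  OO → possible child types {O, B} ✓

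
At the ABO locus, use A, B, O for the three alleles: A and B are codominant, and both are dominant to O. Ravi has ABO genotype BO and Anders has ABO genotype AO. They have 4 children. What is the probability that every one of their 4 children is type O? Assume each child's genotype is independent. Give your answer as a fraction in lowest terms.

1/256

ABO cross BO × AO → 1/4 O, 1/4 A, 1/4 B, 1/4 AB.
So P(type O) = 1/4 per child.
All 4 independent: (1/4)^4 = 1/256.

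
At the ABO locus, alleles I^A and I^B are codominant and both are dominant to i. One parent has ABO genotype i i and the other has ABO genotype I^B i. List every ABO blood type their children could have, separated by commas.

Gametes from i i × I^B i give offspring ABO genotypes I^B i, i i, i.e. phenotypes O, B.

O, B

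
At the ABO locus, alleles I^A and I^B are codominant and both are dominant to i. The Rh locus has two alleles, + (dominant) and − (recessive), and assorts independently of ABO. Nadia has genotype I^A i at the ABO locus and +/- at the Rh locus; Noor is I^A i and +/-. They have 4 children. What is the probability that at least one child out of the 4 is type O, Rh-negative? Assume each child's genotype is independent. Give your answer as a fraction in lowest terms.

14911/65536

ABO cross I^A i × I^A i → 1/4 O, 3/4 A.
Rh cross +/- × +/- → 3/4 Rh+, 1/4 Rh-; so P(type O, Rh-negative) = 1/4 × 1/4 = 1/16 per child.
P(none) = (15/16)^4 = 50625/65536; P(at least one) = 1 − 50625/65536 = 14911/65536.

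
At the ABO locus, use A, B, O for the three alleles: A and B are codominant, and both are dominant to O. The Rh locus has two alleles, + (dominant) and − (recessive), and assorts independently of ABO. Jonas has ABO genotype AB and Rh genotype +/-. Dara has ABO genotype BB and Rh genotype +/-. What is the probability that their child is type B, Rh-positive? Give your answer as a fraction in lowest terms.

3/8

ABO cross AB × BB → offspring phenotypes: 1/2 B, 1/2 AB.
Rh cross +/- × +/- → 3/4 Rh+, 1/4 Rh-.
Independent loci: P(type B, Rh-positive) = 1/2 × 3/4 = 3/8.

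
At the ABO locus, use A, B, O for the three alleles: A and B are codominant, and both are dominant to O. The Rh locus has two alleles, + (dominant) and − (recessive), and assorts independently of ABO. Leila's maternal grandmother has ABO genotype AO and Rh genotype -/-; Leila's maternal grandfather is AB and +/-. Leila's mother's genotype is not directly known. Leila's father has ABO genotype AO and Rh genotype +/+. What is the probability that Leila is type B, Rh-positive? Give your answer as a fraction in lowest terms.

Leila's mother's ABO genotype from AO × AB: 1/4 AA, 1/4 AB, 1/4 AO, 1/4 BO.
Crossing each possibility with the father AO and summing P(type B): 1/4·0 + 1/4·1/4 + 1/4·0 + 1/4·1/4 = 1/8.
Similarly for Rh via the mother's Rh distribution: P(Rh+) = 1.
Independent loci: 1/8 × 1 = 1/8.

1/8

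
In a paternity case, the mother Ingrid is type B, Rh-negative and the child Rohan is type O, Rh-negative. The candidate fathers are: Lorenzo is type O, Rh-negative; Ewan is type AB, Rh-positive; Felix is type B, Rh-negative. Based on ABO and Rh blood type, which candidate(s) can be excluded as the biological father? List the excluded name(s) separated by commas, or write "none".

Ewan

A candidate is excluded only if no genotype consistent with his phenotype could produce a type O, Rh-negative child with a type B, Rh-negative mother.
Ewan (type AB, Rh+): no genotype consistent with that phenotype can produce a type-O Rh- child with a type-B mother.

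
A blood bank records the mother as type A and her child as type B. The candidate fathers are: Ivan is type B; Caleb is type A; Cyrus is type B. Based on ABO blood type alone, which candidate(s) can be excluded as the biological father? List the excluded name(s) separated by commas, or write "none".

Caleb

A candidate is excluded only if no genotype consistent with his phenotype could produce a type B child with a type A mother.
Caleb (type A): no genotype consistent with that phenotype can produce a type-B child with a type-A mother.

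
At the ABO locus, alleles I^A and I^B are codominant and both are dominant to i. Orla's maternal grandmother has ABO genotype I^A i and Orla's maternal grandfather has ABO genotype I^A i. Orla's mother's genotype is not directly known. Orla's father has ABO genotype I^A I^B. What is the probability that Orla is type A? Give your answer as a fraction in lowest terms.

1/2

Orla's mother's ABO genotype from I^A i × I^A i: 1/4 I^A I^A, 1/2 I^A i, 1/4 i i.
Crossing each possibility with the father I^A I^B and summing P(type A): 1/4·1/2 + 1/2·1/2 + 1/4·1/2 = 1/2.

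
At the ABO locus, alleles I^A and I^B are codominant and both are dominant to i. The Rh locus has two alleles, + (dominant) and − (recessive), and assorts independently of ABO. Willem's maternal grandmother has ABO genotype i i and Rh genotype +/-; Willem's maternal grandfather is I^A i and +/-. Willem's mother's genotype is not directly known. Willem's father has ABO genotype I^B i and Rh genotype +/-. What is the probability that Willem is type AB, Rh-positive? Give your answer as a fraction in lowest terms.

3/32

Willem's mother's ABO genotype from i i × I^A i: 1/2 I^A i, 1/2 i i.
Crossing each possibility with the father I^B i and summing P(type AB): 1/2·1/4 + 1/2·0 = 1/8.
Similarly for Rh via the mother's Rh distribution: P(Rh+) = 3/4.
Independent loci: 1/8 × 3/4 = 3/32.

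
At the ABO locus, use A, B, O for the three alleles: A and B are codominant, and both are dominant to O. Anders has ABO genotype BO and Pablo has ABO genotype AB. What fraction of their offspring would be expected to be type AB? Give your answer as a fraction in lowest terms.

1/4

ABO cross BO × AB → offspring phenotypes: 1/4 A, 1/2 B, 1/4 AB.
So P(type AB) = 1/4.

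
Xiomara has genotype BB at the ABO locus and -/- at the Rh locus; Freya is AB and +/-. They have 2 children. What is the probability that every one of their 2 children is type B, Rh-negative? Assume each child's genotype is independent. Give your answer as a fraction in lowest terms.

1/16

ABO cross BB × AB → 1/2 B, 1/2 AB.
Rh cross -/- × +/- → 1/2 Rh+, 1/2 Rh-; so P(type B, Rh-negative) = 1/2 × 1/2 = 1/4 per child.
All 2 independent: (1/4)^2 = 1/16.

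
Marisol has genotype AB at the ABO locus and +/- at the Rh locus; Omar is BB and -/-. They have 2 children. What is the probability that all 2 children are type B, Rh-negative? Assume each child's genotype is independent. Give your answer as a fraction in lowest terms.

ABO cross AB × BB → 1/2 B, 1/2 AB.
Rh cross +/- × -/- → 1/2 Rh+, 1/2 Rh-; so P(type B, Rh-negative) = 1/2 × 1/2 = 1/4 per child.
All 2 independent: (1/4)^2 = 1/16.

1/16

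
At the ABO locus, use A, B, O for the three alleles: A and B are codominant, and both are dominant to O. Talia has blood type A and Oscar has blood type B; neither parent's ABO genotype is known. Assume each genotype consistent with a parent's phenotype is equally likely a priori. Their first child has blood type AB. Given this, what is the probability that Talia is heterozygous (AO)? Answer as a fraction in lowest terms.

1/3

Possible genotypes: Talia ∈ {AA, AO}; Oscar ∈ {BB, BO}.
Weight each parental genotype pair by prior × P(type-AB child):
  AA × BB: posterior weight 4/9.
  AA × BO: posterior weight 2/9.
  AO × BB: posterior weight 2/9.
  AO × BO: posterior weight 1/9.
Sum the posterior weight over pairs where Talia is AO: 1/3.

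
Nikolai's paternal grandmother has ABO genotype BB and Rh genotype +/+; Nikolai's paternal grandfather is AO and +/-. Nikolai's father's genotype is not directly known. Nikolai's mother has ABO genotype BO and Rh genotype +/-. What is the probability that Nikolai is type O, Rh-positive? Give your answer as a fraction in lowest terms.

Nikolai's father's ABO genotype from BB × AO: 1/2 AB, 1/2 BO.
Crossing each possibility with the mother BO and summing P(type O): 1/2·0 + 1/2·1/4 = 1/8.
Similarly for Rh via the father's Rh distribution: P(Rh+) = 7/8.
Independent loci: 1/8 × 7/8 = 7/64.

7/64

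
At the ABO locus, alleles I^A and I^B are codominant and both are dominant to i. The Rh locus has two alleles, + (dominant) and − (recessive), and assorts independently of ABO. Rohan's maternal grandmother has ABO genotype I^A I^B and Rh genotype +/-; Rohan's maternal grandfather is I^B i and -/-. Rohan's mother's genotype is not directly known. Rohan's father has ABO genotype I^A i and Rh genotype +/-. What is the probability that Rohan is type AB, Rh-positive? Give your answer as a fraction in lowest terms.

Rohan's mother's ABO genotype from I^A I^B × I^B i: 1/4 I^A I^B, 1/4 I^A i, 1/4 I^B I^B, 1/4 I^B i.
Crossing each possibility with the father I^A i and summing P(type AB): 1/4·1/4 + 1/4·0 + 1/4·1/2 + 1/4·1/4 = 1/4.
Similarly for Rh via the mother's Rh distribution: P(Rh+) = 5/8.
Independent loci: 1/4 × 5/8 = 5/32.

5/32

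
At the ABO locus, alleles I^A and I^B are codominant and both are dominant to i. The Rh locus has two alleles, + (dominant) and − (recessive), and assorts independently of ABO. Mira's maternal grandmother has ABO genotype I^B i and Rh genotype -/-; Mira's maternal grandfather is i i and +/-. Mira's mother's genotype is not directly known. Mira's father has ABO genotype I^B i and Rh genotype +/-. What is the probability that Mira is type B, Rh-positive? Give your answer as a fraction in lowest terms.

25/64

Mira's mother's ABO genotype from I^B i × i i: 1/2 I^B i, 1/2 i i.
Crossing each possibility with the father I^B i and summing P(type B): 1/2·3/4 + 1/2·1/2 = 5/8.
Similarly for Rh via the mother's Rh distribution: P(Rh+) = 5/8.
Independent loci: 5/8 × 5/8 = 25/64.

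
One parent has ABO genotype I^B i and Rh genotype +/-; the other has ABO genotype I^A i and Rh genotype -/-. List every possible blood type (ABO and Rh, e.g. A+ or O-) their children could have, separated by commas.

O+, O-, A+, A-, B+, B-, AB+, AB-

Gametes from I^B i × I^A i give offspring ABO genotypes I^A I^B, I^A i, I^B i, i i, i.e. phenotypes O, A, B, AB.
Rh cross +/- × -/- → phenotypes Rh+, Rh-.
Combining independently: O+, O-, A+, A-, B+, B-, AB+, AB-.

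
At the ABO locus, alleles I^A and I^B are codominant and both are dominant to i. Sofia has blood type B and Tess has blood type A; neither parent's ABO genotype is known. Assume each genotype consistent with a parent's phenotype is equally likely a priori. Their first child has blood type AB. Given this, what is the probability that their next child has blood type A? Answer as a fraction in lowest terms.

Possible genotypes: Sofia ∈ {I^B I^B, I^B i}; Tess ∈ {I^A I^A, I^A i}.
Weight each parental genotype pair by prior × P(type-AB child):
  I^B I^B × I^A I^A: posterior weight 4/9; P(next child type A) = 0.
  I^B I^B × I^A i: posterior weight 2/9; P(next child type A) = 0.
  I^B i × I^A I^A: posterior weight 2/9; P(next child type A) = 1/2.
  I^B i × I^A i: posterior weight 1/9; P(next child type A) = 1/4.
Weighted sum = 5/36.

5/36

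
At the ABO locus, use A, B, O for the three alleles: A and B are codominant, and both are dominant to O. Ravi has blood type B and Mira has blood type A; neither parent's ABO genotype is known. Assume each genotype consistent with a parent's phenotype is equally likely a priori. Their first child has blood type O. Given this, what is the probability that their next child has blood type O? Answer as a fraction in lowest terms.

Possible genotypes: Ravi ∈ {BB, BO}; Mira ∈ {AA, AO}.
Weight each parental genotype pair by prior × P(type-O child):
  BO × AO: posterior weight 1; P(next child type O) = 1/4.
Weighted sum = 1/4.

1/4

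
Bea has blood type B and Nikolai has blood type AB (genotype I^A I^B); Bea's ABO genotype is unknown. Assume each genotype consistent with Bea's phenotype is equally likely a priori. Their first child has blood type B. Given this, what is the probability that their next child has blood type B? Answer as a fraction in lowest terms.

Possible genotypes: Bea ∈ {I^B I^B, I^B i}; Nikolai ∈ {I^A I^B}.
Weight each parental genotype pair by prior × P(type-B child):
  I^B I^B × I^A I^B: posterior weight 1/2; P(next child type B) = 1/2.
  I^B i × I^A I^B: posterior weight 1/2; P(next child type B) = 1/2.
Weighted sum = 1/2.

1/2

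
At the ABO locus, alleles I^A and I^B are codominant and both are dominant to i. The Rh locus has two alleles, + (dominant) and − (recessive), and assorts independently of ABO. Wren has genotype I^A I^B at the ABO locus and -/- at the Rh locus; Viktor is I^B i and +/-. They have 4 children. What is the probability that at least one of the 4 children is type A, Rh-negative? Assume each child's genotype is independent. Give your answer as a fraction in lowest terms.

1695/4096

ABO cross I^A I^B × I^B i → 1/4 A, 1/2 B, 1/4 AB.
Rh cross -/- × +/- → 1/2 Rh+, 1/2 Rh-; so P(type A, Rh-negative) = 1/4 × 1/2 = 1/8 per child.
P(none) = (7/8)^4 = 2401/4096; P(at least one) = 1 − 2401/4096 = 1695/4096.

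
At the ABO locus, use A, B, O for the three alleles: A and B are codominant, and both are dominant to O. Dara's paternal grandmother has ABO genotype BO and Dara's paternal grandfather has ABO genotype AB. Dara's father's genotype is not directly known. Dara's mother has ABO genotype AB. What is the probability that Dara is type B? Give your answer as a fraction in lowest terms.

3/8

Dara's father's ABO genotype from BO × AB: 1/4 AB, 1/4 AO, 1/4 BB, 1/4 BO.
Crossing each possibility with the mother AB and summing P(type B): 1/4·1/4 + 1/4·1/4 + 1/4·1/2 + 1/4·1/2 = 3/8.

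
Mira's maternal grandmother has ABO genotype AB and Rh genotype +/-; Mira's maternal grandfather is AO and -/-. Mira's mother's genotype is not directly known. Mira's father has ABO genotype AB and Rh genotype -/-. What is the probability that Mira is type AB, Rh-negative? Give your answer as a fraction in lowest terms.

Mira's mother's ABO genotype from AB × AO: 1/4 AA, 1/4 AB, 1/4 AO, 1/4 BO.
Crossing each possibility with the father AB and summing P(type AB): 1/4·1/2 + 1/4·1/2 + 1/4·1/4 + 1/4·1/4 = 3/8.
Similarly for Rh via the mother's Rh distribution: P(Rh-) = 3/4.
Independent loci: 3/8 × 3/4 = 9/32.

9/32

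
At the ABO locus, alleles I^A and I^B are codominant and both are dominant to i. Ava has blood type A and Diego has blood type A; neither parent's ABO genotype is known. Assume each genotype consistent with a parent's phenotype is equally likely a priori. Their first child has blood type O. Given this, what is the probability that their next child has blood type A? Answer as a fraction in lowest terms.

Possible genotypes: Ava ∈ {I^A I^A, I^A i}; Diego ∈ {I^A I^A, I^A i}.
Weight each parental genotype pair by prior × P(type-O child):
  I^A i × I^A i: posterior weight 1; P(next child type A) = 3/4.
Weighted sum = 3/4.

3/4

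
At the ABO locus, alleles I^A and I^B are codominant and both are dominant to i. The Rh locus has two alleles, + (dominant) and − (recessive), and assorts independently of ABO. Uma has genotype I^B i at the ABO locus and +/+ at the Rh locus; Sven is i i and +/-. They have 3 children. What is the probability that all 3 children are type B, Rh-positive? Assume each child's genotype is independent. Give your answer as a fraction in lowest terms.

1/8

ABO cross I^B i × i i → 1/2 O, 1/2 B.
Rh cross +/+ × +/- → 1 Rh+; so P(type B, Rh-positive) = 1/2 × 1 = 1/2 per child.
All 3 independent: (1/2)^3 = 1/8.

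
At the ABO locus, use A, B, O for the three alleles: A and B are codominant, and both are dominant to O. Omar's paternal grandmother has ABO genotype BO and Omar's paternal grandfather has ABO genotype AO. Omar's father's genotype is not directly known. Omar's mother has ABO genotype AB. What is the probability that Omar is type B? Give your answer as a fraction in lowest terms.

3/8

Omar's father's ABO genotype from BO × AO: 1/4 AB, 1/4 AO, 1/4 BO, 1/4 OO.
Crossing each possibility with the mother AB and summing P(type B): 1/4·1/4 + 1/4·1/4 + 1/4·1/2 + 1/4·1/2 = 3/8.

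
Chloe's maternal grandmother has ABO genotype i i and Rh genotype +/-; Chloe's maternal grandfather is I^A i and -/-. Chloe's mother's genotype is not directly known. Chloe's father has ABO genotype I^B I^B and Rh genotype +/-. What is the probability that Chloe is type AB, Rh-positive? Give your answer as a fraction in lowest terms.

Chloe's mother's ABO genotype from i i × I^A i: 1/2 I^A i, 1/2 i i.
Crossing each possibility with the father I^B I^B and summing P(type AB): 1/2·1/2 + 1/2·0 = 1/4.
Similarly for Rh via the mother's Rh distribution: P(Rh+) = 5/8.
Independent loci: 1/4 × 5/8 = 5/32.

5/32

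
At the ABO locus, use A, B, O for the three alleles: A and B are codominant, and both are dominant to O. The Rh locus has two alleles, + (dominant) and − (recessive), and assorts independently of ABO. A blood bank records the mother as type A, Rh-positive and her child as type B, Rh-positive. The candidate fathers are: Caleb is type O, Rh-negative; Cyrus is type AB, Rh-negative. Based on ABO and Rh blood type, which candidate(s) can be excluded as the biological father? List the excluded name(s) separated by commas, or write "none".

A candidate is excluded only if no genotype consistent with his phenotype could produce a type B, Rh-positive child with a type A, Rh-positive mother.
Caleb (type O, Rh-): no genotype consistent with that phenotype can produce a type-B Rh+ child with a type-A mother.

Caleb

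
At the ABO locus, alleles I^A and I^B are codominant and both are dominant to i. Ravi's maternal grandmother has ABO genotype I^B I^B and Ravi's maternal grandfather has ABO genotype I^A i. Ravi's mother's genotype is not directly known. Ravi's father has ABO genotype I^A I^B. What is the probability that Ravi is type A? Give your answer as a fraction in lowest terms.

Ravi's mother's ABO genotype from I^B I^B × I^A i: 1/2 I^A I^B, 1/2 I^B i.
Crossing each possibility with the father I^A I^B and summing P(type A): 1/2·1/4 + 1/2·1/4 = 1/4.

1/4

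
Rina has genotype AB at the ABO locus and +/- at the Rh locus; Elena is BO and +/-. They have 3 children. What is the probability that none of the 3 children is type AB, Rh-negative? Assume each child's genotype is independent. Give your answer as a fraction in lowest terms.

ABO cross AB × BO → 1/4 A, 1/2 B, 1/4 AB.
Rh cross +/- × +/- → 3/4 Rh+, 1/4 Rh-; so P(type AB, Rh-negative) = 1/4 × 1/4 = 1/16 per child.
P(not type AB, Rh-negative) = 15/16 for one child; (15/16)^3 = 3375/4096.

3375/4096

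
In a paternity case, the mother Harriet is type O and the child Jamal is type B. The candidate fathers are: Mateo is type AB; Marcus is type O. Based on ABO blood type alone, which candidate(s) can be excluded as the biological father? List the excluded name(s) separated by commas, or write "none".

Marcus

A candidate is excluded only if no genotype consistent with his phenotype could produce a type B child with a type O mother.
Marcus (type O): no genotype consistent with that phenotype can produce a type-B child with a type-O mother.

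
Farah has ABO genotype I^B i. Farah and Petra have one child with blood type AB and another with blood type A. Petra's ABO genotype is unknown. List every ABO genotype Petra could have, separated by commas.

For each candidate genotype of Petra, check whether crossing it with I^B i can produce every observed child phenotype.
  I^A I^A → possible child types {A, AB} ✓
  I^A I^B → possible child types {A, B, AB} ✓
  I^A i → possible child types {O, A, B, AB} ✓
  I^B I^B → possible child types {B} ✗
  I^B i → possible child types {O, B} ✗
  i i → possible child types {O, B} ✗

I^A I^A, I^A I^B, I^A i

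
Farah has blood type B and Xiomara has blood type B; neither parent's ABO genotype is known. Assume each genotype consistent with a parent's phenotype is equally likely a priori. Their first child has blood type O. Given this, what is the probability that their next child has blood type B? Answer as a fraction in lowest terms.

Possible genotypes: Farah ∈ {I^B I^B, I^B i}; Xiomara ∈ {I^B I^B, I^B i}.
Weight each parental genotype pair by prior × P(type-O child):
  I^B i × I^B i: posterior weight 1; P(next child type B) = 3/4.
Weighted sum = 3/4.

3/4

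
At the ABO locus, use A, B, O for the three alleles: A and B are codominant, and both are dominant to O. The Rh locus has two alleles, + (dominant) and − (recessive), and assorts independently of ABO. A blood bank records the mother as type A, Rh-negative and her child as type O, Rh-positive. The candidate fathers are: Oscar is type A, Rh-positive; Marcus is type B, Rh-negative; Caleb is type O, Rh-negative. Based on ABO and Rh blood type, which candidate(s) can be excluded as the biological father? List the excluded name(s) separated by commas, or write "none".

A candidate is excluded only if no genotype consistent with his phenotype could produce a type O, Rh-positive child with a type A, Rh-negative mother.
Marcus (type B, Rh-): no genotype consistent with that phenotype can produce a type-O Rh+ child with a type-A mother.
Caleb (type O, Rh-): no genotype consistent with that phenotype can produce a type-O Rh+ child with a type-A mother.

Marcus, Caleb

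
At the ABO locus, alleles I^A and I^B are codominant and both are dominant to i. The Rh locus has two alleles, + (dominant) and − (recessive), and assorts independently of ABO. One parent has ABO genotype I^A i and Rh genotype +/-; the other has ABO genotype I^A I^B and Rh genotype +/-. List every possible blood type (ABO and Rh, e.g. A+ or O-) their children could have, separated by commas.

Gametes from I^A i × I^A I^B give offspring ABO genotypes I^A I^A, I^A I^B, I^A i, I^B i, i.e. phenotypes A, B, AB.
Rh cross +/- × +/- → phenotypes Rh+, Rh-.
Combining independently: A+, A-, B+, B-, AB+, AB-.

A+, A-, B+, B-, AB+, AB-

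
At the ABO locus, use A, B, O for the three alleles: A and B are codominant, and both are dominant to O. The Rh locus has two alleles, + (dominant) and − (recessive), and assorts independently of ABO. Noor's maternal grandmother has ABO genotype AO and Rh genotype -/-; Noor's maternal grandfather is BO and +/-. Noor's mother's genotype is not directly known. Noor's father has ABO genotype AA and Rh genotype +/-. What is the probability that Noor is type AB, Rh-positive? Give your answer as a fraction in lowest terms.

Noor's mother's ABO genotype from AO × BO: 1/4 AB, 1/4 AO, 1/4 BO, 1/4 OO.
Crossing each possibility with the father AA and summing P(type AB): 1/4·1/2 + 1/4·0 + 1/4·1/2 + 1/4·0 = 1/4.
Similarly for Rh via the mother's Rh distribution: P(Rh+) = 5/8.
Independent loci: 1/4 × 5/8 = 5/32.

5/32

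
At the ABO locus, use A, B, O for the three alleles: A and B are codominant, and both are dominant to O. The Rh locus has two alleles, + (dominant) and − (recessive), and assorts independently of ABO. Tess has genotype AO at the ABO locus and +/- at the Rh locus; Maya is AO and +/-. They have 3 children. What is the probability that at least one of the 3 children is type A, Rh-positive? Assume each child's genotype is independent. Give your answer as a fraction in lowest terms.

3753/4096

ABO cross AO × AO → 1/4 O, 3/4 A.
Rh cross +/- × +/- → 3/4 Rh+, 1/4 Rh-; so P(type A, Rh-positive) = 3/4 × 3/4 = 9/16 per child.
P(none) = (7/16)^3 = 343/4096; P(at least one) = 1 − 343/4096 = 3753/4096.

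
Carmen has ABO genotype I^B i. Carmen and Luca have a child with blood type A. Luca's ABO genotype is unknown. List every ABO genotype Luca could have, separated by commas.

For each candidate genotype of Luca, check whether crossing it with I^B i can produce every observed child phenotype.
  I^A I^A → possible child types {A, AB} ✓
  I^A I^B → possible child types {A, B, AB} ✓
  I^A i → possible child types {O, A, B, AB} ✓
  I^B I^B → possible child types {B} ✗
  I^B i → possible child types {O, B} ✗
  i i → possible child types {O, B} ✗

I^A I^A, I^A I^B, I^A i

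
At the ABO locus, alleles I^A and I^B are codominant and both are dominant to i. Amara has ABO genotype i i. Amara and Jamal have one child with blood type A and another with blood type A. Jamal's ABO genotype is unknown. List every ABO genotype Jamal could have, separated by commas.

I^A I^A, I^A I^B, I^A i

For each candidate genotype of Jamal, check whether crossing it with i i can produce every observed child phenotype.
  I^A I^A → possible child types {A} ✓
  I^A I^B → possible child types {A, B} ✓
  I^A i → possible child types {O, A} ✓
  I^B I^B → possible child types {B} ✗
  I^B i → possible child types {O, B} ✗
  i i → possible child types {O} ✗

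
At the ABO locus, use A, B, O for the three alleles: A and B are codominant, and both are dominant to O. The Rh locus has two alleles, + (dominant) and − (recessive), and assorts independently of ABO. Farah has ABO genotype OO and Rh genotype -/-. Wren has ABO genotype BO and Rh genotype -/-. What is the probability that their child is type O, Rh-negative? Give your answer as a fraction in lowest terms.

1/2

ABO cross OO × BO → offspring phenotypes: 1/2 O, 1/2 B.
Rh cross -/- × -/- → 1 Rh-.
Independent loci: P(type O, Rh-negative) = 1/2 × 1 = 1/2.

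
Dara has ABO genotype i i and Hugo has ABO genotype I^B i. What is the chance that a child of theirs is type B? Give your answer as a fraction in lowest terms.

1/2

ABO cross i i × I^B i → offspring phenotypes: 1/2 O, 1/2 B.
So P(type B) = 1/2.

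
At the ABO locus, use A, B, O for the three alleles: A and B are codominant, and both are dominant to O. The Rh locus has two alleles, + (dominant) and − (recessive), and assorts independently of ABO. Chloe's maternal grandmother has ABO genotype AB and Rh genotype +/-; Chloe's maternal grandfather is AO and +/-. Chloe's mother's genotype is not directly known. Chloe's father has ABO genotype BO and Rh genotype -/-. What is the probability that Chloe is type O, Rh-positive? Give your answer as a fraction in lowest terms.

1/16

Chloe's mother's ABO genotype from AB × AO: 1/4 AA, 1/4 AB, 1/4 AO, 1/4 BO.
Crossing each possibility with the father BO and summing P(type O): 1/4·0 + 1/4·0 + 1/4·1/4 + 1/4·1/4 = 1/8.
Similarly for Rh via the mother's Rh distribution: P(Rh+) = 1/2.
Independent loci: 1/8 × 1/2 = 1/16.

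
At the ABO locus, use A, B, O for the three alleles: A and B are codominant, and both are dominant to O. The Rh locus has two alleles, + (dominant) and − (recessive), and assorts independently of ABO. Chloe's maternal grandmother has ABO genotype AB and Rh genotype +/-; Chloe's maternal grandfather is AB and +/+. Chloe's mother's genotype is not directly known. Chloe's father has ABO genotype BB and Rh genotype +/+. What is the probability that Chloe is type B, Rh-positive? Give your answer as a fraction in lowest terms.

Chloe's mother's ABO genotype from AB × AB: 1/4 AA, 1/2 AB, 1/4 BB.
Crossing each possibility with the father BB and summing P(type B): 1/4·0 + 1/2·1/2 + 1/4·1 = 1/2.
Similarly for Rh via the mother's Rh distribution: P(Rh+) = 1.
Independent loci: 1/2 × 1 = 1/2.

1/2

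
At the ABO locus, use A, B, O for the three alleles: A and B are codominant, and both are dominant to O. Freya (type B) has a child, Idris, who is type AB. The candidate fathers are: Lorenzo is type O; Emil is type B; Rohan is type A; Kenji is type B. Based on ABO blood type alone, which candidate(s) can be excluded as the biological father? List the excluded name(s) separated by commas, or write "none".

Lorenzo, Emil, Kenji

A candidate is excluded only if no genotype consistent with his phenotype could produce a type AB child with a type B mother.
Lorenzo (type O): no genotype consistent with that phenotype can produce a type-AB child with a type-B mother.
Emil (type B): no genotype consistent with that phenotype can produce a type-AB child with a type-B mother.
Kenji (type B): no genotype consistent with that phenotype can produce a type-AB child with a type-B mother.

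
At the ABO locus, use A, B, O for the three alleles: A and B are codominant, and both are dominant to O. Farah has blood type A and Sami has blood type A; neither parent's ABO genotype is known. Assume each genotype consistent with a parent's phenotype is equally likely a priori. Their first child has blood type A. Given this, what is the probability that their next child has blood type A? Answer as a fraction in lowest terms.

Possible genotypes: Farah ∈ {AA, AO}; Sami ∈ {AA, AO}.
Weight each parental genotype pair by prior × P(type-A child):
  AA × AA: posterior weight 4/15; P(next child type A) = 1.
  AA × AO: posterior weight 4/15; P(next child type A) = 1.
  AO × AA: posterior weight 4/15; P(next child type A) = 1.
  AO × AO: posterior weight 1/5; P(next child type A) = 3/4.
Weighted sum = 19/20.

19/20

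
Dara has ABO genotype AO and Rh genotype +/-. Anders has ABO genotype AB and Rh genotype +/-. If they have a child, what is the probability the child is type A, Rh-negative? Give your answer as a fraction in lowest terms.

ABO cross AO × AB → offspring phenotypes: 1/2 A, 1/4 B, 1/4 AB.
Rh cross +/- × +/- → 3/4 Rh+, 1/4 Rh-.
Independent loci: P(type A, Rh-negative) = 1/2 × 1/4 = 1/8.

1/8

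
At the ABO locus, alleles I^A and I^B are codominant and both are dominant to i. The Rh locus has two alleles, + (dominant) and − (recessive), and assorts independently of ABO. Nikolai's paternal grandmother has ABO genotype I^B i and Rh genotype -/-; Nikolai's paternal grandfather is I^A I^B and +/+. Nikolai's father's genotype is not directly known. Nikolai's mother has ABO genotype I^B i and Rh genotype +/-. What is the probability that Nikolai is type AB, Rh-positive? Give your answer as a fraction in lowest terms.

Nikolai's father's ABO genotype from I^B i × I^A I^B: 1/4 I^A I^B, 1/4 I^A i, 1/4 I^B I^B, 1/4 I^B i.
Crossing each possibility with the mother I^B i and summing P(type AB): 1/4·1/4 + 1/4·1/4 + 1/4·0 + 1/4·0 = 1/8.
Similarly for Rh via the father's Rh distribution: P(Rh+) = 3/4.
Independent loci: 1/8 × 3/4 = 3/32.

3/32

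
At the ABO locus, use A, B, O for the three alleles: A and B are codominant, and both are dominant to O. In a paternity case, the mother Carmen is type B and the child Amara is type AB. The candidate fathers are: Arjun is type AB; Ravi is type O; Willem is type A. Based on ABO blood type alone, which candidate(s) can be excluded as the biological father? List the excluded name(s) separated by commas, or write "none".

Ravi

A candidate is excluded only if no genotype consistent with his phenotype could produce a type AB child with a type B mother.
Ravi (type O): no genotype consistent with that phenotype can produce a type-AB child with a type-B mother.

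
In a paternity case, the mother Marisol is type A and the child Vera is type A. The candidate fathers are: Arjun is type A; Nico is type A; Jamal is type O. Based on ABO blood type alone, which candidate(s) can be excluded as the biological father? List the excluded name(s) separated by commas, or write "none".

none

A candidate is excluded only if no genotype consistent with his phenotype could produce a type A child with a type A mother.
Every candidate has at least one consistent genotype combination, so none can be excluded.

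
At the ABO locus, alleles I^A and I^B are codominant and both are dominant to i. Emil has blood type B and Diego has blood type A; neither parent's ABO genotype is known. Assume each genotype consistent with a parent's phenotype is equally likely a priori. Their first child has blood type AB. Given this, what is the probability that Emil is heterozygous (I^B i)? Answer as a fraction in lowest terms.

1/3

Possible genotypes: Emil ∈ {I^B I^B, I^B i}; Diego ∈ {I^A I^A, I^A i}.
Weight each parental genotype pair by prior × P(type-AB child):
  I^B I^B × I^A I^A: posterior weight 4/9.
  I^B I^B × I^A i: posterior weight 2/9.
  I^B i × I^A I^A: posterior weight 2/9.
  I^B i × I^A i: posterior weight 1/9.
Sum the posterior weight over pairs where Emil is I^B i: 1/3.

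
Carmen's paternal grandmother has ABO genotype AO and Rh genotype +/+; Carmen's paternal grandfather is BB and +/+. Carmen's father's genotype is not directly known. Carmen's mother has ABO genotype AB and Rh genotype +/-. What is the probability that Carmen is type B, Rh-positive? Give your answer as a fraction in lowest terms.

3/8

Carmen's father's ABO genotype from AO × BB: 1/2 AB, 1/2 BO.
Crossing each possibility with the mother AB and summing P(type B): 1/2·1/4 + 1/2·1/2 = 3/8.
Similarly for Rh via the father's Rh distribution: P(Rh+) = 1.
Independent loci: 3/8 × 1 = 3/8.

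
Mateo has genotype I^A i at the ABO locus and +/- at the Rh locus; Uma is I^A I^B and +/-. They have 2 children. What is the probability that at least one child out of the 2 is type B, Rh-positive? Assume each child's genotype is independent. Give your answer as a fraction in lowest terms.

ABO cross I^A i × I^A I^B → 1/2 A, 1/4 B, 1/4 AB.
Rh cross +/- × +/- → 3/4 Rh+, 1/4 Rh-; so P(type B, Rh-positive) = 1/4 × 3/4 = 3/16 per child.
P(none) = (13/16)^2 = 169/256; P(at least one) = 1 − 169/256 = 87/256.

87/256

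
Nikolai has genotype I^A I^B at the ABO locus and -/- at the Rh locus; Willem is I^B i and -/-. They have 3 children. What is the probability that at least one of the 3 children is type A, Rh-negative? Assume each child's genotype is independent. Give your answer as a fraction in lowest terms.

ABO cross I^A I^B × I^B i → 1/4 A, 1/2 B, 1/4 AB.
Rh cross -/- × -/- → 1 Rh-; so P(type A, Rh-negative) = 1/4 × 1 = 1/4 per child.
P(none) = (3/4)^3 = 27/64; P(at least one) = 1 − 27/64 = 37/64.

37/64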